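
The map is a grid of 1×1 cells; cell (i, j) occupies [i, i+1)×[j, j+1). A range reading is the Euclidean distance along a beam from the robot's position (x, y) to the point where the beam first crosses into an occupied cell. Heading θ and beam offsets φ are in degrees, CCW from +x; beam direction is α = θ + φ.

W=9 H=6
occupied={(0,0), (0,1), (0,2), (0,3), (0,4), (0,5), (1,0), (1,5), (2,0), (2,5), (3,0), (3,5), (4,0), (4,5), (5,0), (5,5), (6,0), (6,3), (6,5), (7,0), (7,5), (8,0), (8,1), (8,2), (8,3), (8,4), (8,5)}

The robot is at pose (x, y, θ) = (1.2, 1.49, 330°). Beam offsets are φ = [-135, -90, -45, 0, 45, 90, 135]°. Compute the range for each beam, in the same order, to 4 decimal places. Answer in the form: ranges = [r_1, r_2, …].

ranges = [0.2071, 0.4000, 0.5073, 0.9800, 5.8342, 4.0530, 0.7727]

beam 1: φ=-135°, α=195°
  direction (-0.9659, -0.2588); cell (1,1); t to first gridline: x 0.2071, y 1.8932 (then +1.0353 / +3.8637)
    (0,1) via x @ 0.2071  # hit
  → r_1 = 0.2071
beam 2: φ=-90°, α=240°
  direction (-0.5000, -0.8660); cell (1,1); t to first gridline: x 0.4000, y 0.5658 (then +2.0000 / +1.1547)
    (0,1) via x @ 0.4000  # hit
  → r_2 = 0.4000
beam 3: φ=-45°, α=285°
  direction (0.2588, -0.9659); cell (1,1); t to first gridline: x 3.0910, y 0.5073 (then +3.8637 / +1.0353)
    (1,0) via y @ 0.5073  # hit
  → r_3 = 0.5073
beam 4: φ=0°, α=330°
  direction (0.8660, -0.5000); cell (1,1); t to first gridline: x 0.9238, y 0.9800 (then +1.1547 / +2.0000)
    (2,1) via x @ 0.9238
    (2,0) via y @ 0.9800  # hit
  → r_4 = 0.9800
beam 5: φ=45°, α=15°
  direction (0.9659, 0.2588); cell (1,1); t to first gridline: x 0.8282, y 1.9705 (then +1.0353 / +3.8637)
    (2,1) via x @ 0.8282
    (3,1) via x @ 1.8635
    (3,2) via y @ 1.9705
    (4,2) via x @ 2.8988
    (5,2) via x @ 3.9340
    (6,2) via x @ 4.9693
    (6,3) via y @ 5.8342  # hit
  → r_5 = 5.8342
beam 6: φ=90°, α=60°
  direction (0.5000, 0.8660); cell (1,1); t to first gridline: x 1.6000, y 0.5889 (then +2.0000 / +1.1547)
    (1,2) via y @ 0.5889
    (2,2) via x @ 1.6000
    (2,3) via y @ 1.7436
    (2,4) via y @ 2.8983
    (3,4) via x @ 3.6000
    (3,5) via y @ 4.0530  # hit
  → r_6 = 4.0530
beam 7: φ=135°, α=105°
  direction (-0.2588, 0.9659); cell (1,1); t to first gridline: x 0.7727, y 0.5280 (then +3.8637 / +1.0353)
    (1,2) via y @ 0.5280
    (0,2) via x @ 0.7727  # hit
  → r_7 = 0.7727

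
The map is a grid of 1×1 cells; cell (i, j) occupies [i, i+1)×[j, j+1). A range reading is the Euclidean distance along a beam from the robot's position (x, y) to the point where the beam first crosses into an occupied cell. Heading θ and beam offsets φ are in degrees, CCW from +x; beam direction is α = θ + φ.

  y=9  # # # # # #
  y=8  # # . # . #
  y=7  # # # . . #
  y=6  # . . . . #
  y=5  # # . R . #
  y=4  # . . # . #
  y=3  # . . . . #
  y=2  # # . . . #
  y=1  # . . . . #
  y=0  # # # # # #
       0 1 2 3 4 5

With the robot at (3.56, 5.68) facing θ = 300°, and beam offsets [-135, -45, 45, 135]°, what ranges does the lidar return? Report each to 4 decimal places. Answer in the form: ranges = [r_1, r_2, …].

ranges = [2.6503, 0.7040, 1.4908, 3.4371]

beam 1: φ=-135°, α=165°
  dir = (cos 165°, sin 165°) = (-0.9659, 0.2588); from cell (3,5)
  next x-line at t=0.5798, next y-line at t=1.2364; Δt_x=1.0353, Δt_y=3.8637
    x: enter (2,5) at t=0.5798
    y: enter (2,6) at t=1.2364
    x: enter (1,6) at t=1.6150
    x: enter (0,6) at t=2.6503 ← occupied
  → r_1 = 2.6503
beam 2: φ=-45°, α=255°
  dir = (cos 255°, sin 255°) = (-0.2588, -0.9659); from cell (3,5)
  next x-line at t=2.1637, next y-line at t=0.7040; Δt_x=3.8637, Δt_y=1.0353
    y: enter (3,4) at t=0.7040 ← occupied
  → r_2 = 0.7040
beam 3: φ=45°, α=345°
  dir = (cos 345°, sin 345°) = (0.9659, -0.2588); from cell (3,5)
  next x-line at t=0.4555, next y-line at t=2.6273; Δt_x=1.0353, Δt_y=3.8637
    x: enter (4,5) at t=0.4555
    x: enter (5,5) at t=1.4908 ← occupied
  → r_3 = 1.4908
beam 4: φ=135°, α=75°
  dir = (cos 75°, sin 75°) = (0.2588, 0.9659); from cell (3,5)
  next x-line at t=1.7000, next y-line at t=0.3313; Δt_x=3.8637, Δt_y=1.0353
    y: enter (3,6) at t=0.3313
    y: enter (3,7) at t=1.3666
    x: enter (4,7) at t=1.7000
    y: enter (4,8) at t=2.4018
    y: enter (4,9) at t=3.4371 ← occupied
  → r_4 = 3.4371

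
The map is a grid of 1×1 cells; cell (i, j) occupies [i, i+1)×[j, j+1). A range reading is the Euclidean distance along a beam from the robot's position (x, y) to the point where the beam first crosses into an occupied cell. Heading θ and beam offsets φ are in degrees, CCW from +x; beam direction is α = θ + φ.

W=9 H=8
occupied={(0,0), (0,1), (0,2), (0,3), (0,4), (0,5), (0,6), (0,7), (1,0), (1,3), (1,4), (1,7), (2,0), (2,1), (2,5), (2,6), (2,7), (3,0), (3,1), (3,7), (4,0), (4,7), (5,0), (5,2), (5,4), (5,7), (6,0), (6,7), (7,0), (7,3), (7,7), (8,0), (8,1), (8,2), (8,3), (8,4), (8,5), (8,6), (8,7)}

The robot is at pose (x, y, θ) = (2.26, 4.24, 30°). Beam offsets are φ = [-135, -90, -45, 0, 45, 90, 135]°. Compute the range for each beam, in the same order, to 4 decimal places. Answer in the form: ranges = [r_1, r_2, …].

ranges = [1.0046, 2.5865, 5.9425, 5.5200, 0.7868, 0.5200, 0.2692]

beam 1: φ=-135°, α=255°
  dir = (cos 255°, sin 255°) = (-0.2588, -0.9659); from cell (2,4)
  next x-line at t=1.0046, next y-line at t=0.2485; Δt_x=3.8637, Δt_y=1.0353
    y: enter (2,3) at t=0.2485
    x: enter (1,3) at t=1.0046 ← occupied
  → r_1 = 1.0046
beam 2: φ=-90°, α=300°
  dir = (cos 300°, sin 300°) = (0.5000, -0.8660); from cell (2,4)
  next x-line at t=1.4800, next y-line at t=0.2771; Δt_x=2.0000, Δt_y=1.1547
    y: enter (2,3) at t=0.2771
    y: enter (2,2) at t=1.4318
    x: enter (3,2) at t=1.4800
    y: enter (3,1) at t=2.5865 ← occupied
  → r_2 = 2.5865
beam 3: φ=-45°, α=345°
  dir = (cos 345°, sin 345°) = (0.9659, -0.2588); from cell (2,4)
  next x-line at t=0.7661, next y-line at t=0.9273; Δt_x=1.0353, Δt_y=3.8637
    x: enter (3,4) at t=0.7661
    y: enter (3,3) at t=0.9273
    x: enter (4,3) at t=1.8014
    x: enter (5,3) at t=2.8367
    x: enter (6,3) at t=3.8719
    y: enter (6,2) at t=4.7910
    x: enter (7,2) at t=4.9072
    x: enter (8,2) at t=5.9425 ← occupied
  → r_3 = 5.9425
beam 4: φ=0°, α=30°
  dir = (cos 30°, sin 30°) = (0.8660, 0.5000); from cell (2,4)
  next x-line at t=0.8545, next y-line at t=1.5200; Δt_x=1.1547, Δt_y=2.0000
    x: enter (3,4) at t=0.8545
    y: enter (3,5) at t=1.5200
    x: enter (4,5) at t=2.0092
    x: enter (5,5) at t=3.1639
    y: enter (5,6) at t=3.5200
    x: enter (6,6) at t=4.3186
    x: enter (7,6) at t=5.4733
    y: enter (7,7) at t=5.5200 ← occupied
  → r_4 = 5.5200
beam 5: φ=45°, α=75°
  dir = (cos 75°, sin 75°) = (0.2588, 0.9659); from cell (2,4)
  next x-line at t=2.8591, next y-line at t=0.7868; Δt_x=3.8637, Δt_y=1.0353
    y: enter (2,5) at t=0.7868 ← occupied
  → r_5 = 0.7868
beam 6: φ=90°, α=120°
  dir = (cos 120°, sin 120°) = (-0.5000, 0.8660); from cell (2,4)
  next x-line at t=0.5200, next y-line at t=0.8776; Δt_x=2.0000, Δt_y=1.1547
    x: enter (1,4) at t=0.5200 ← occupied
  → r_6 = 0.5200
beam 7: φ=135°, α=165°
  dir = (cos 165°, sin 165°) = (-0.9659, 0.2588); from cell (2,4)
  next x-line at t=0.2692, next y-line at t=2.9364; Δt_x=1.0353, Δt_y=3.8637
    x: enter (1,4) at t=0.2692 ← occupied
  → r_7 = 0.2692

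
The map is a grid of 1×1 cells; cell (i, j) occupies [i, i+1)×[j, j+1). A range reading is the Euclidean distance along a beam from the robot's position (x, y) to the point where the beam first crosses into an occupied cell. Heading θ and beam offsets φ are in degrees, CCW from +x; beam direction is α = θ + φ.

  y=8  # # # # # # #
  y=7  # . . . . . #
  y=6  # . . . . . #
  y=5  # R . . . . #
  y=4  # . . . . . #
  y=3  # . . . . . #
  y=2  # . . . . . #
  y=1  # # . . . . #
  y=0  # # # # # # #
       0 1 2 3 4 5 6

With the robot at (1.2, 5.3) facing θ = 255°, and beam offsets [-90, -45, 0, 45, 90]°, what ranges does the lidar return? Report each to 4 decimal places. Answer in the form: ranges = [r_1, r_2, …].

beam 1: φ=-90°, α=165°
  d=(-0.9659,0.2588)  start (1,5)  tX=0.2071 tY=2.7046  stride 1/|dx|=1.0353 1/|dy|=3.8637
    cross x-line → (0,5), t=0.2071 (wall)
  → r_1 = 0.2071
beam 2: φ=-45°, α=210°
  d=(-0.8660,-0.5000)  start (1,5)  tX=0.2309 tY=0.6000  stride 1/|dx|=1.1547 1/|dy|=2.0000
    cross x-line → (0,5), t=0.2309 (wall)
  → r_2 = 0.2309
beam 3: φ=0°, α=255°
  d=(-0.2588,-0.9659)  start (1,5)  tX=0.7727 tY=0.3106  stride 1/|dx|=3.8637 1/|dy|=1.0353
    cross y-line → (1,4), t=0.3106
    cross x-line → (0,4), t=0.7727 (wall)
  → r_3 = 0.7727
beam 4: φ=45°, α=300°
  d=(0.5000,-0.8660)  start (1,5)  tX=1.6000 tY=0.3464  stride 1/|dx|=2.0000 1/|dy|=1.1547
    cross y-line → (1,4), t=0.3464
    cross y-line → (1,3), t=1.5011
    cross x-line → (2,3), t=1.6000
    cross y-line → (2,2), t=2.6558
    cross x-line → (3,2), t=3.6000
    cross y-line → (3,1), t=3.8105
    cross y-line → (3,0), t=4.9652 (wall)
  → r_4 = 4.9652
beam 5: φ=90°, α=345°
  d=(0.9659,-0.2588)  start (1,5)  tX=0.8282 tY=1.1591  stride 1/|dx|=1.0353 1/|dy|=3.8637
    cross x-line → (2,5), t=0.8282
    cross y-line → (2,4), t=1.1591
    cross x-line → (3,4), t=1.8635
    cross x-line → (4,4), t=2.8988
    cross x-line → (5,4), t=3.9340
    cross x-line → (6,4), t=4.9693 (wall)
  → r_5 = 4.9693

ranges = [0.2071, 0.2309, 0.7727, 4.9652, 4.9693]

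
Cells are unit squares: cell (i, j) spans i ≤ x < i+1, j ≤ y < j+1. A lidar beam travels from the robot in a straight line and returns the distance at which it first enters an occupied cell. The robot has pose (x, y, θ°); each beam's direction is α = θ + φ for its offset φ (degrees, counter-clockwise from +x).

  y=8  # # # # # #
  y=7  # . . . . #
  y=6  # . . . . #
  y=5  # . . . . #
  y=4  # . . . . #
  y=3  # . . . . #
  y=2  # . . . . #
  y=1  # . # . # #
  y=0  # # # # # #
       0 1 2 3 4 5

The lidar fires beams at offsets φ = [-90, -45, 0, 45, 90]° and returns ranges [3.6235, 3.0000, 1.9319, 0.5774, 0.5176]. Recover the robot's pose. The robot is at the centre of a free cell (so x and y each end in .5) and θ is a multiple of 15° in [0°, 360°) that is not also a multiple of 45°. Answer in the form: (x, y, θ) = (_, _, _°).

(x, y, θ) = (4.5, 4.5, 285°)

Enumerate (i+0.5, j+0.5, θ) over the 26 free cells and 16 admissible headings. For each, cast all 5 beams and compare to the given ranges.
  (3.5, 3.5, 195°): beam 1 = 4.6587 ≠ 3.6235 ✗
  (3.5, 4.5, 210°): beam 1 = 4.0415 ≠ 3.6235 ✗
  (3.5, 3.5, 165°): beam 1 = 4.6587 ≠ 3.6235 ✗
  (2.5, 4.5, 285°): beam 1 = 1.5529 ≠ 3.6235 ✗
  …
  (4.5, 4.5, 285°): r_1=3.6235, r_2=3.0000, r_3=1.9319, r_4=0.5774, r_5=0.5176 — all match ✓
Unique over the lattice → pose = (4.5, 4.5, 285°).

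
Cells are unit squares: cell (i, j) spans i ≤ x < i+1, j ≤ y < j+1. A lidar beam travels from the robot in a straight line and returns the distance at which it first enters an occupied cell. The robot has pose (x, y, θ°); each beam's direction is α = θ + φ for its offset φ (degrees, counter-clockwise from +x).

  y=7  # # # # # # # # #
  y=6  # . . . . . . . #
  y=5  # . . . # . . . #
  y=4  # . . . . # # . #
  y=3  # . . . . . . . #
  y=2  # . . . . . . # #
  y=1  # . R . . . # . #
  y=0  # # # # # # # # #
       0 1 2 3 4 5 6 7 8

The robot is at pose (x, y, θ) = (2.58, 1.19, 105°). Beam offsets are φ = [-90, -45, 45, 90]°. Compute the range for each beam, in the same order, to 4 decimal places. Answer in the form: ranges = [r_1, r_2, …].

ranges = [4.5759, 4.3994, 1.8244, 0.7341]

beam 1: φ=-90°, α=15°
  direction (0.9659, 0.2588); cell (2,1); t to first gridline: x 0.4348, y 3.1296 (then +1.0353 / +3.8637)
    (3,1) via x @ 0.4348
    (4,1) via x @ 1.4701
    (5,1) via x @ 2.5054
    (5,2) via y @ 3.1296
    (6,2) via x @ 3.5406
    (7,2) via x @ 4.5759  # hit
  → r_1 = 4.5759
beam 2: φ=-45°, α=60°
  direction (0.5000, 0.8660); cell (2,1); t to first gridline: x 0.8400, y 0.9353 (then +2.0000 / +1.1547)
    (3,1) via x @ 0.8400
    (3,2) via y @ 0.9353
    (3,3) via y @ 2.0900
    (4,3) via x @ 2.8400
    (4,4) via y @ 3.2447
    (4,5) via y @ 4.3994  # hit
  → r_2 = 4.3994
beam 3: φ=45°, α=150°
  direction (-0.8660, 0.5000); cell (2,1); t to first gridline: x 0.6697, y 1.6200 (then +1.1547 / +2.0000)
    (1,1) via x @ 0.6697
    (1,2) via y @ 1.6200
    (0,2) via x @ 1.8244  # hit
  → r_3 = 1.8244
beam 4: φ=90°, α=195°
  direction (-0.9659, -0.2588); cell (2,1); t to first gridline: x 0.6005, y 0.7341 (then +1.0353 / +3.8637)
    (1,1) via x @ 0.6005
    (1,0) via y @ 0.7341  # hit
  → r_4 = 0.7341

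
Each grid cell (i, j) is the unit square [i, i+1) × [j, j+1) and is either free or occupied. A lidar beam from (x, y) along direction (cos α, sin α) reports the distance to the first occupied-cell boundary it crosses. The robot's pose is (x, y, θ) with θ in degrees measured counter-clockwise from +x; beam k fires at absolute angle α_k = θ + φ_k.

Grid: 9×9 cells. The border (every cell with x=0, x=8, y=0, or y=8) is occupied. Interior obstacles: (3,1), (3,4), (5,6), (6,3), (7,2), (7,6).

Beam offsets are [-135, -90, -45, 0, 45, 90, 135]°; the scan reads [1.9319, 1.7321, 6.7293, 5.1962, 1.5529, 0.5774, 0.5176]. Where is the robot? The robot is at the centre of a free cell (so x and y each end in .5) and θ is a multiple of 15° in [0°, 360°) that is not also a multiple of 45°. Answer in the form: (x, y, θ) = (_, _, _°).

Candidates: 43 free-cell centres × 16 headings = 688 poses. Raycast each; keep the one whose scan matches to 4 dp.
  (4.5, 6.5, 150°): beam 1 = 0.5176 ≠ 1.9319 ✗
  (4.5, 6.5, 240°): beam 1 = 1.5529 ≠ 1.9319 ✗
  (2.5, 1.5, 165°): beam 1 = 0.5774 ≠ 1.9319 ✗
  (6.5, 1.5, 195°): beam 1 = 1.0000 ≠ 1.9319 ✗
  (4.5, 4.5, 195°): beam 1 = 1.7321 ≠ 1.9319 ✗
  …
  (5.5, 1.5, 150°): r_1=1.9319, r_2=1.7321, r_3=6.7293, r_4=5.1962, r_5=1.5529, r_6=0.5774, r_7=0.5176 — all match ✓
No second candidate reproduces the full scan.

(x, y, θ) = (5.5, 1.5, 150°)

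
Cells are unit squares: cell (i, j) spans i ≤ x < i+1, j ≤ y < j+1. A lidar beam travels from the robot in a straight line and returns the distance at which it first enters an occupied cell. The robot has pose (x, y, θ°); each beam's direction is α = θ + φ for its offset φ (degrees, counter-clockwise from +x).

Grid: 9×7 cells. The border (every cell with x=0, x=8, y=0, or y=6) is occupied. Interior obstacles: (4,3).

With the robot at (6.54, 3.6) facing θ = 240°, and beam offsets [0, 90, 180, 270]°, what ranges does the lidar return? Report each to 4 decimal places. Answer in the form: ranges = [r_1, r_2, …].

ranges = [3.0022, 1.6859, 2.7713, 4.8000]

beam 1: φ=0°, α=240°
  cosα=-0.5000 sinα=-0.8660 | (6,3) | tMaxX 1.0800 tMaxY 0.6928 | tΔX 2.0000 tΔY 1.1547
    t=0.6928 [y] (6,2)
    t=1.0800 [x] (5,2)
    t=1.8475 [y] (5,1)
    t=3.0022 [y] (5,0) — stop
  → r_1 = 3.0022
beam 2: φ=90°, α=330°
  cosα=0.8660 sinα=-0.5000 | (6,3) | tMaxX 0.5312 tMaxY 1.2000 | tΔX 1.1547 tΔY 2.0000
    t=0.5312 [x] (7,3)
    t=1.2000 [y] (7,2)
    t=1.6859 [x] (8,2) — stop
  → r_2 = 1.6859
beam 3: φ=180°, α=60°
  cosα=0.5000 sinα=0.8660 | (6,3) | tMaxX 0.9200 tMaxY 0.4619 | tΔX 2.0000 tΔY 1.1547
    t=0.4619 [y] (6,4)
    t=0.9200 [x] (7,4)
    t=1.6166 [y] (7,5)
    t=2.7713 [y] (7,6) — stop
  → r_3 = 2.7713
beam 4: φ=270°, α=150°
  cosα=-0.8660 sinα=0.5000 | (6,3) | tMaxX 0.6235 tMaxY 0.8000 | tΔX 1.1547 tΔY 2.0000
    t=0.6235 [x] (5,3)
    t=0.8000 [y] (5,4)
    t=1.7782 [x] (4,4)
    t=2.8000 [y] (4,5)
    t=2.9329 [x] (3,5)
    t=4.0876 [x] (2,5)
    t=4.8000 [y] (2,6) — stop
  → r_4 = 4.8000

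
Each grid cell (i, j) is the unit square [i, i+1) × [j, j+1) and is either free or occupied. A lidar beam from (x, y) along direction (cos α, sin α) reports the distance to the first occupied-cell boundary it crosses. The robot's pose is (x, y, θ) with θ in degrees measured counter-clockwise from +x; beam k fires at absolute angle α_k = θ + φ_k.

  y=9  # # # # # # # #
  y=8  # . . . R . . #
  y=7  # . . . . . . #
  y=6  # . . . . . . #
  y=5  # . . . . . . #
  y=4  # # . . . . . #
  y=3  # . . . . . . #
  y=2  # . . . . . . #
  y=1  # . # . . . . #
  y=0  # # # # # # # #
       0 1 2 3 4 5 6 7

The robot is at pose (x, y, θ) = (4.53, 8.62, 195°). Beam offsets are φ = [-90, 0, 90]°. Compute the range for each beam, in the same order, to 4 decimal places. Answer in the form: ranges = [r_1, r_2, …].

ranges = [0.3934, 3.6545, 7.8888]

beam 1: φ=-90°, α=105°
  cosα=-0.2588 sinα=0.9659 | (4,8) | tMaxX 2.0478 tMaxY 0.3934 | tΔX 3.8637 tΔY 1.0353
    t=0.3934 [y] (4,9) — stop
  → r_1 = 0.3934
beam 2: φ=0°, α=195°
  cosα=-0.9659 sinα=-0.2588 | (4,8) | tMaxX 0.5487 tMaxY 2.3955 | tΔX 1.0353 tΔY 3.8637
    t=0.5487 [x] (3,8)
    t=1.5840 [x] (2,8)
    t=2.3955 [y] (2,7)
    t=2.6192 [x] (1,7)
    t=3.6545 [x] (0,7) — stop
  → r_2 = 3.6545
beam 3: φ=90°, α=285°
  cosα=0.2588 sinα=-0.9659 | (4,8) | tMaxX 1.8159 tMaxY 0.6419 | tΔX 3.8637 tΔY 1.0353
    t=0.6419 [y] (4,7)
    t=1.6771 [y] (4,6)
    t=1.8159 [x] (5,6)
    t=2.7124 [y] (5,5)
    t=3.7477 [y] (5,4)
    t=4.7830 [y] (5,3)
    t=5.6796 [x] (6,3)
    t=5.8183 [y] (6,2)
    t=6.8535 [y] (6,1)
    t=7.8888 [y] (6,0) — stop
  → r_3 = 7.8888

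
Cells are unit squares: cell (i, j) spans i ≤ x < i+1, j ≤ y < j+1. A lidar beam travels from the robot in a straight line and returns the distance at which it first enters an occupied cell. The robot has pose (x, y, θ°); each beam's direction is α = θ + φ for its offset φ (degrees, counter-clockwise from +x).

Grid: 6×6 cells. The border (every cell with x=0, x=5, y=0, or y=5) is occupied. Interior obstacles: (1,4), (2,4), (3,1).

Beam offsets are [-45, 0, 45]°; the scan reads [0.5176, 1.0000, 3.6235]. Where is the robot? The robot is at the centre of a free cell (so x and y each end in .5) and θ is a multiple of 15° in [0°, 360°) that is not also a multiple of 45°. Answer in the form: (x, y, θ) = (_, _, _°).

Enumerate (i+0.5, j+0.5, θ) over the 13 free cells and 16 admissible headings. For each, cast all 3 beams and compare to the given ranges.
  (1.5, 1.5, 30°): beam 1 = 1.5529 ≠ 0.5176 ✗
  (3.5, 2.5, 285°): beam 1 = 0.5774 ≠ 0.5176 ✗
  (1.5, 1.5, 240°): beam 2 = 0.5774 ≠ 1.0000 ✗
  (4.5, 4.5, 330°): beam 1 = 1.9319 ≠ 0.5176 ✗
  …
  (4.5, 1.5, 60°): r_1=0.5176, r_2=1.0000, r_3=3.6235 — all match ✓
No second candidate reproduces the full scan.

(x, y, θ) = (4.5, 1.5, 60°)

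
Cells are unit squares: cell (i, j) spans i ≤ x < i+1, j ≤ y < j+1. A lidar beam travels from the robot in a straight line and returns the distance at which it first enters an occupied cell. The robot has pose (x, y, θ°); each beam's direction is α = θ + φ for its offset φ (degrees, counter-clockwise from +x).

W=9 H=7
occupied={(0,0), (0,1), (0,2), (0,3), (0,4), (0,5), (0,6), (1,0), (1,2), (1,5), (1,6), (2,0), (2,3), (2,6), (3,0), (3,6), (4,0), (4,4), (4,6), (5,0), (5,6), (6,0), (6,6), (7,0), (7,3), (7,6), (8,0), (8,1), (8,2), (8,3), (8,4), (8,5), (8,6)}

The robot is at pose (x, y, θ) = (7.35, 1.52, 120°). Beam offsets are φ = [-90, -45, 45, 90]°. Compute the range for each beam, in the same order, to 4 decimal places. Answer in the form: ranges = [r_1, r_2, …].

beam 1: φ=-90°, α=30°
  dir = (cos 30°, sin 30°) = (0.8660, 0.5000); from cell (7,1)
  next x-line at t=0.7506, next y-line at t=0.9600; Δt_x=1.1547, Δt_y=2.0000
    x: enter (8,1) at t=0.7506 ← occupied
  → r_1 = 0.7506
beam 2: φ=-45°, α=75°
  dir = (cos 75°, sin 75°) = (0.2588, 0.9659); from cell (7,1)
  next x-line at t=2.5114, next y-line at t=0.4969; Δt_x=3.8637, Δt_y=1.0353
    y: enter (7,2) at t=0.4969
    y: enter (7,3) at t=1.5322 ← occupied
  → r_2 = 1.5322
beam 3: φ=45°, α=165°
  dir = (cos 165°, sin 165°) = (-0.9659, 0.2588); from cell (7,1)
  next x-line at t=0.3623, next y-line at t=1.8546; Δt_x=1.0353, Δt_y=3.8637
    x: enter (6,1) at t=0.3623
    x: enter (5,1) at t=1.3976
    y: enter (5,2) at t=1.8546
    x: enter (4,2) at t=2.4329
    x: enter (3,2) at t=3.4682
    x: enter (2,2) at t=4.5035
    x: enter (1,2) at t=5.5387 ← occupied
  → r_3 = 5.5387
beam 4: φ=90°, α=210°
  dir = (cos 210°, sin 210°) = (-0.8660, -0.5000); from cell (7,1)
  next x-line at t=0.4041, next y-line at t=1.0400; Δt_x=1.1547, Δt_y=2.0000
    x: enter (6,1) at t=0.4041
    y: enter (6,0) at t=1.0400 ← occupied
  → r_4 = 1.0400

ranges = [0.7506, 1.5322, 5.5387, 1.0400]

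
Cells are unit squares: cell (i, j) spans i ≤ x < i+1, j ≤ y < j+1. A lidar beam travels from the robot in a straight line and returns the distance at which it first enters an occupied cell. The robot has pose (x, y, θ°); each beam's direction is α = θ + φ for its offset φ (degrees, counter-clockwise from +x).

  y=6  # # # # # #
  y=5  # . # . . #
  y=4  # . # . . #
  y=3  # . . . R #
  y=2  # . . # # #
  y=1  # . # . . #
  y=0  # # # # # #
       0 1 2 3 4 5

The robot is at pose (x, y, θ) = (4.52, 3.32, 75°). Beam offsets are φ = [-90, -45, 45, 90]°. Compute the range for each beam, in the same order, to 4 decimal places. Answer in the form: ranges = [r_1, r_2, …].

beam 1: φ=-90°, α=345°
  d=(0.9659,-0.2588)  start (4,3)  tX=0.4969 tY=1.2364  stride 1/|dx|=1.0353 1/|dy|=3.8637
    cross x-line → (5,3), t=0.4969 (wall)
  → r_1 = 0.4969
beam 2: φ=-45°, α=30°
  d=(0.8660,0.5000)  start (4,3)  tX=0.5543 tY=1.3600  stride 1/|dx|=1.1547 1/|dy|=2.0000
    cross x-line → (5,3), t=0.5543 (wall)
  → r_2 = 0.5543
beam 3: φ=45°, α=120°
  d=(-0.5000,0.8660)  start (4,3)  tX=1.0400 tY=0.7852  stride 1/|dx|=2.0000 1/|dy|=1.1547
    cross y-line → (4,4), t=0.7852
    cross x-line → (3,4), t=1.0400
    cross y-line → (3,5), t=1.9399
    cross x-line → (2,5), t=3.0400 (wall)
  → r_3 = 3.0400
beam 4: φ=90°, α=165°
  d=(-0.9659,0.2588)  start (4,3)  tX=0.5383 tY=2.6273  stride 1/|dx|=1.0353 1/|dy|=3.8637
    cross x-line → (3,3), t=0.5383
    cross x-line → (2,3), t=1.5736
    cross x-line → (1,3), t=2.6089
    cross y-line → (1,4), t=2.6273
    cross x-line → (0,4), t=3.6442 (wall)
  → r_4 = 3.6442

ranges = [0.4969, 0.5543, 3.0400, 3.6442]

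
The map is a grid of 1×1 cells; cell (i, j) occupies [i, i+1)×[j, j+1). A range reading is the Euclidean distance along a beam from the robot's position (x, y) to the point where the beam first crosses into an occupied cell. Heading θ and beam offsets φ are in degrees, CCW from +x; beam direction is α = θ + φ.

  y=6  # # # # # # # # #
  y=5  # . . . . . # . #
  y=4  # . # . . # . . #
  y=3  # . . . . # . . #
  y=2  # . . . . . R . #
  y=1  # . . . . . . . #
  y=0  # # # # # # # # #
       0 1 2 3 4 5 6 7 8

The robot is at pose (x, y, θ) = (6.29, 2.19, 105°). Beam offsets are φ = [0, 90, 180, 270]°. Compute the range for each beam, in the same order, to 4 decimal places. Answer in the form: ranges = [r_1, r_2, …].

beam 1: φ=0°, α=105°
  dir = (cos 105°, sin 105°) = (-0.2588, 0.9659); from cell (6,2)
  next x-line at t=1.1205, next y-line at t=0.8386; Δt_x=3.8637, Δt_y=1.0353
    y: enter (6,3) at t=0.8386
    x: enter (5,3) at t=1.1205 ← occupied
  → r_1 = 1.1205
beam 2: φ=90°, α=195°
  dir = (cos 195°, sin 195°) = (-0.9659, -0.2588); from cell (6,2)
  next x-line at t=0.3002, next y-line at t=0.7341; Δt_x=1.0353, Δt_y=3.8637
    x: enter (5,2) at t=0.3002
    y: enter (5,1) at t=0.7341
    x: enter (4,1) at t=1.3355
    x: enter (3,1) at t=2.3708
    x: enter (2,1) at t=3.4061
    x: enter (1,1) at t=4.4413
    y: enter (1,0) at t=4.5978 ← occupied
  → r_2 = 4.5978
beam 3: φ=180°, α=285°
  dir = (cos 285°, sin 285°) = (0.2588, -0.9659); from cell (6,2)
  next x-line at t=2.7432, next y-line at t=0.1967; Δt_x=3.8637, Δt_y=1.0353
    y: enter (6,1) at t=0.1967
    y: enter (6,0) at t=1.2320 ← occupied
  → r_3 = 1.2320
beam 4: φ=270°, α=15°
  dir = (cos 15°, sin 15°) = (0.9659, 0.2588); from cell (6,2)
  next x-line at t=0.7350, next y-line at t=3.1296; Δt_x=1.0353, Δt_y=3.8637
    x: enter (7,2) at t=0.7350
    x: enter (8,2) at t=1.7703 ← occupied
  → r_4 = 1.7703

ranges = [1.1205, 4.5978, 1.2320, 1.7703]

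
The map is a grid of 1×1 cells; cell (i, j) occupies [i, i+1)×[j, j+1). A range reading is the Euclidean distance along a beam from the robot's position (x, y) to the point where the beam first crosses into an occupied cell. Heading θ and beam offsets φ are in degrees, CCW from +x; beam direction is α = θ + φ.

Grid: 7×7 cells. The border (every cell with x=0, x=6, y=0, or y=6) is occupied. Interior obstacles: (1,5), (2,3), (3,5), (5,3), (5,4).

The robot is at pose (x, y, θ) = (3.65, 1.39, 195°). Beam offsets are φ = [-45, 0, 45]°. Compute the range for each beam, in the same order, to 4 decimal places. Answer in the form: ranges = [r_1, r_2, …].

ranges = [3.0600, 1.5068, 0.4503]

beam 1: φ=-45°, α=150°
  cosα=-0.8660 sinα=0.5000 | (3,1) | tMaxX 0.7506 tMaxY 1.2200 | tΔX 1.1547 tΔY 2.0000
    t=0.7506 [x] (2,1)
    t=1.2200 [y] (2,2)
    t=1.9053 [x] (1,2)
    t=3.0600 [x] (0,2) — stop
  → r_1 = 3.0600
beam 2: φ=0°, α=195°
  cosα=-0.9659 sinα=-0.2588 | (3,1) | tMaxX 0.6729 tMaxY 1.5068 | tΔX 1.0353 tΔY 3.8637
    t=0.6729 [x] (2,1)
    t=1.5068 [y] (2,0) — stop
  → r_2 = 1.5068
beam 3: φ=45°, α=240°
  cosα=-0.5000 sinα=-0.8660 | (3,1) | tMaxX 1.3000 tMaxY 0.4503 | tΔX 2.0000 tΔY 1.1547
    t=0.4503 [y] (3,0) — stop
  → r_3 = 0.4503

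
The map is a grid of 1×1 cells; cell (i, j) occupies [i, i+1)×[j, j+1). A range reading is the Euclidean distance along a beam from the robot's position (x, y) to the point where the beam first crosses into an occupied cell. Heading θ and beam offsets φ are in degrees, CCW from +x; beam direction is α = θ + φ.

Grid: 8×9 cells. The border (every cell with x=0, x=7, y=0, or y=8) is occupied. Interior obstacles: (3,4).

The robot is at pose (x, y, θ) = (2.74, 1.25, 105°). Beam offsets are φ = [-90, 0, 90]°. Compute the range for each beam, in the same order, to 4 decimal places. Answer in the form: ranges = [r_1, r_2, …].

beam 1: φ=-90°, α=15°
  dir = (cos 15°, sin 15°) = (0.9659, 0.2588); from cell (2,1)
  next x-line at t=0.2692, next y-line at t=2.8978; Δt_x=1.0353, Δt_y=3.8637
    x: enter (3,1) at t=0.2692
    x: enter (4,1) at t=1.3044
    x: enter (5,1) at t=2.3397
    y: enter (5,2) at t=2.8978
    x: enter (6,2) at t=3.3750
    x: enter (7,2) at t=4.4103 ← occupied
  → r_1 = 4.4103
beam 2: φ=0°, α=105°
  dir = (cos 105°, sin 105°) = (-0.2588, 0.9659); from cell (2,1)
  next x-line at t=2.8591, next y-line at t=0.7765; Δt_x=3.8637, Δt_y=1.0353
    y: enter (2,2) at t=0.7765
    y: enter (2,3) at t=1.8117
    y: enter (2,4) at t=2.8470
    x: enter (1,4) at t=2.8591
    y: enter (1,5) at t=3.8823
    y: enter (1,6) at t=4.9176
    y: enter (1,7) at t=5.9528
    x: enter (0,7) at t=6.7228 ← occupied
  → r_2 = 6.7228
beam 3: φ=90°, α=195°
  dir = (cos 195°, sin 195°) = (-0.9659, -0.2588); from cell (2,1)
  next x-line at t=0.7661, next y-line at t=0.9659; Δt_x=1.0353, Δt_y=3.8637
    x: enter (1,1) at t=0.7661
    y: enter (1,0) at t=0.9659 ← occupied
  → r_3 = 0.9659

ranges = [4.4103, 6.7228, 0.9659]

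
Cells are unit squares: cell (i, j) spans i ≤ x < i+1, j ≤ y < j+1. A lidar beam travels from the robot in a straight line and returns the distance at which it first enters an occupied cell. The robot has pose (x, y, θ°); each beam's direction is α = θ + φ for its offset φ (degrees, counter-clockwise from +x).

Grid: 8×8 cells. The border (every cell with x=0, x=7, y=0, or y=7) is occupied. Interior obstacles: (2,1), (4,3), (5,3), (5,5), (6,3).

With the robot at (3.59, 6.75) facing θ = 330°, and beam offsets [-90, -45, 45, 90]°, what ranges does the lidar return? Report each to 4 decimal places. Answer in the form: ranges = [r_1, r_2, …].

ranges = [5.1800, 2.8470, 0.9659, 0.2887]

beam 1: φ=-90°, α=240°
  dir = (cos 240°, sin 240°) = (-0.5000, -0.8660); from cell (3,6)
  next x-line at t=1.1800, next y-line at t=0.8660; Δt_x=2.0000, Δt_y=1.1547
    y: enter (3,5) at t=0.8660
    x: enter (2,5) at t=1.1800
    y: enter (2,4) at t=2.0207
    y: enter (2,3) at t=3.1754
    x: enter (1,3) at t=3.1800
    y: enter (1,2) at t=4.3301
    x: enter (0,2) at t=5.1800 ← occupied
  → r_1 = 5.1800
beam 2: φ=-45°, α=285°
  dir = (cos 285°, sin 285°) = (0.2588, -0.9659); from cell (3,6)
  next x-line at t=1.5841, next y-line at t=0.7765; Δt_x=3.8637, Δt_y=1.0353
    y: enter (3,5) at t=0.7765
    x: enter (4,5) at t=1.5841
    y: enter (4,4) at t=1.8117
    y: enter (4,3) at t=2.8470 ← occupied
  → r_2 = 2.8470
beam 3: φ=45°, α=15°
  dir = (cos 15°, sin 15°) = (0.9659, 0.2588); from cell (3,6)
  next x-line at t=0.4245, next y-line at t=0.9659; Δt_x=1.0353, Δt_y=3.8637
    x: enter (4,6) at t=0.4245
    y: enter (4,7) at t=0.9659 ← occupied
  → r_3 = 0.9659
beam 4: φ=90°, α=60°
  dir = (cos 60°, sin 60°) = (0.5000, 0.8660); from cell (3,6)
  next x-line at t=0.8200, next y-line at t=0.2887; Δt_x=2.0000, Δt_y=1.1547
    y: enter (3,7) at t=0.2887 ← occupied
  → r_4 = 0.2887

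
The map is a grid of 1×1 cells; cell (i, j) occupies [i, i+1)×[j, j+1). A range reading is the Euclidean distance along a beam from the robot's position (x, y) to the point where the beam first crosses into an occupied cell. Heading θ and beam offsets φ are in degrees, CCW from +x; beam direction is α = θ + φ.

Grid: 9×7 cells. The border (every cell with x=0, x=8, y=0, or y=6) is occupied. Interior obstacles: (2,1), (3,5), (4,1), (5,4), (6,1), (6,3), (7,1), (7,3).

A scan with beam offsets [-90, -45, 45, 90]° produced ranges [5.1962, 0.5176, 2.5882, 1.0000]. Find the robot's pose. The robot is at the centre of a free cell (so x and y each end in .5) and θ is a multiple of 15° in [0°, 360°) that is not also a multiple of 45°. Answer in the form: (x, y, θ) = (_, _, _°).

(x, y, θ) = (5.5, 5.5, 300°)

Enumerate (i+0.5, j+0.5, θ) over the 27 free cells and 16 admissible headings. For each, cast all 4 beams and compare to the given ranges.
  (4.5, 3.5, 330°): beam 1 = 2.8868 ≠ 5.1962 ✗
  (2.5, 3.5, 15°): beam 1 = 1.5529 ≠ 5.1962 ✗
  (5.5, 1.5, 300°): beam 1 = 0.5774 ≠ 5.1962 ✗
  …
  (5.5, 5.5, 300°): r_1=5.1962, r_2=0.5176, r_3=2.5882, r_4=1.0000 — all match ✓
Only this pose fits every beam.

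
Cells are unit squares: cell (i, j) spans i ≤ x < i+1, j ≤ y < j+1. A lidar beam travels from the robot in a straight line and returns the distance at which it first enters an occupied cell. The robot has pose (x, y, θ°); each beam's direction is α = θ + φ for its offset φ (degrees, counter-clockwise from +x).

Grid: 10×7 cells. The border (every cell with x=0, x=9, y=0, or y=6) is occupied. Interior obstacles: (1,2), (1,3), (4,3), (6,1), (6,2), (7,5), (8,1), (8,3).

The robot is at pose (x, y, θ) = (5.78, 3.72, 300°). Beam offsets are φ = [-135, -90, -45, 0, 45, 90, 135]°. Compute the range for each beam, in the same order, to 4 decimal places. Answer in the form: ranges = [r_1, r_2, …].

ranges = [0.8075, 0.9007, 2.8160, 0.8314, 2.2983, 2.5600, 2.3604]

beam 1: φ=-135°, α=165°
  cosα=-0.9659 sinα=0.2588 | (5,3) | tMaxX 0.8075 tMaxY 1.0818 | tΔX 1.0353 tΔY 3.8637
    t=0.8075 [x] (4,3) — stop
  → r_1 = 0.8075
beam 2: φ=-90°, α=210°
  cosα=-0.8660 sinα=-0.5000 | (5,3) | tMaxX 0.9007 tMaxY 1.4400 | tΔX 1.1547 tΔY 2.0000
    t=0.9007 [x] (4,3) — stop
  → r_2 = 0.9007
beam 3: φ=-45°, α=255°
  cosα=-0.2588 sinα=-0.9659 | (5,3) | tMaxX 3.0137 tMaxY 0.7454 | tΔX 3.8637 tΔY 1.0353
    t=0.7454 [y] (5,2)
    t=1.7807 [y] (5,1)
    t=2.8160 [y] (5,0) — stop
  → r_3 = 2.8160
beam 4: φ=0°, α=300°
  cosα=0.5000 sinα=-0.8660 | (5,3) | tMaxX 0.4400 tMaxY 0.8314 | tΔX 2.0000 tΔY 1.1547
    t=0.4400 [x] (6,3)
    t=0.8314 [y] (6,2) — stop
  → r_4 = 0.8314
beam 5: φ=45°, α=345°
  cosα=0.9659 sinα=-0.2588 | (5,3) | tMaxX 0.2278 tMaxY 2.7819 | tΔX 1.0353 tΔY 3.8637
    t=0.2278 [x] (6,3)
    t=1.2630 [x] (7,3)
    t=2.2983 [x] (8,3) — stop
  → r_5 = 2.2983
beam 6: φ=90°, α=30°
  cosα=0.8660 sinα=0.5000 | (5,3) | tMaxX 0.2540 tMaxY 0.5600 | tΔX 1.1547 tΔY 2.0000
    t=0.2540 [x] (6,3)
    t=0.5600 [y] (6,4)
    t=1.4087 [x] (7,4)
    t=2.5600 [y] (7,5) — stop
  → r_6 = 2.5600
beam 7: φ=135°, α=75°
  cosα=0.2588 sinα=0.9659 | (5,3) | tMaxX 0.8500 tMaxY 0.2899 | tΔX 3.8637 tΔY 1.0353
    t=0.2899 [y] (5,4)
    t=0.8500 [x] (6,4)
    t=1.3252 [y] (6,5)
    t=2.3604 [y] (6,6) — stop
  → r_7 = 2.3604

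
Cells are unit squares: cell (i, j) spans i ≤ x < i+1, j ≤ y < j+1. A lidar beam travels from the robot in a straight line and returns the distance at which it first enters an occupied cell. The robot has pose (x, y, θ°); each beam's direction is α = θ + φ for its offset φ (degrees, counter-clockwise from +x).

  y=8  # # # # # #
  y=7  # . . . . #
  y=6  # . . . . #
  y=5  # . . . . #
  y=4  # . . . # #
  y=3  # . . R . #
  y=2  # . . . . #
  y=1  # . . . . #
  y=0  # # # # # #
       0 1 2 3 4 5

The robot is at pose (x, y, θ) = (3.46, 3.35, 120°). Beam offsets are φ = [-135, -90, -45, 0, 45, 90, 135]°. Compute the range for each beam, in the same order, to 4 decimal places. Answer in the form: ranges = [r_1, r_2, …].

ranges = [1.5943, 1.3000, 4.8140, 4.9200, 2.5468, 2.8406, 2.4329]

beam 1: φ=-135°, α=345°
  dir = (cos 345°, sin 345°) = (0.9659, -0.2588); from cell (3,3)
  next x-line at t=0.5590, next y-line at t=1.3523; Δt_x=1.0353, Δt_y=3.8637
    x: enter (4,3) at t=0.5590
    y: enter (4,2) at t=1.3523
    x: enter (5,2) at t=1.5943 ← occupied
  → r_1 = 1.5943
beam 2: φ=-90°, α=30°
  dir = (cos 30°, sin 30°) = (0.8660, 0.5000); from cell (3,3)
  next x-line at t=0.6235, next y-line at t=1.3000; Δt_x=1.1547, Δt_y=2.0000
    x: enter (4,3) at t=0.6235
    y: enter (4,4) at t=1.3000 ← occupied
  → r_2 = 1.3000
beam 3: φ=-45°, α=75°
  dir = (cos 75°, sin 75°) = (0.2588, 0.9659); from cell (3,3)
  next x-line at t=2.0864, next y-line at t=0.6729; Δt_x=3.8637, Δt_y=1.0353
    y: enter (3,4) at t=0.6729
    y: enter (3,5) at t=1.7082
    x: enter (4,5) at t=2.0864
    y: enter (4,6) at t=2.7435
    y: enter (4,7) at t=3.7788
    y: enter (4,8) at t=4.8140 ← occupied
  → r_3 = 4.8140
beam 4: φ=0°, α=120°
  dir = (cos 120°, sin 120°) = (-0.5000, 0.8660); from cell (3,3)
  next x-line at t=0.9200, next y-line at t=0.7506; Δt_x=2.0000, Δt_y=1.1547
    y: enter (3,4) at t=0.7506
    x: enter (2,4) at t=0.9200
    y: enter (2,5) at t=1.9053
    x: enter (1,5) at t=2.9200
    y: enter (1,6) at t=3.0600
    y: enter (1,7) at t=4.2147
    x: enter (0,7) at t=4.9200 ← occupied
  → r_4 = 4.9200
beam 5: φ=45°, α=165°
  dir = (cos 165°, sin 165°) = (-0.9659, 0.2588); from cell (3,3)
  next x-line at t=0.4762, next y-line at t=2.5114; Δt_x=1.0353, Δt_y=3.8637
    x: enter (2,3) at t=0.4762
    x: enter (1,3) at t=1.5115
    y: enter (1,4) at t=2.5114
    x: enter (0,4) at t=2.5468 ← occupied
  → r_5 = 2.5468
beam 6: φ=90°, α=210°
  dir = (cos 210°, sin 210°) = (-0.8660, -0.5000); from cell (3,3)
  next x-line at t=0.5312, next y-line at t=0.7000; Δt_x=1.1547, Δt_y=2.0000
    x: enter (2,3) at t=0.5312
    y: enter (2,2) at t=0.7000
    x: enter (1,2) at t=1.6859
    y: enter (1,1) at t=2.7000
    x: enter (0,1) at t=2.8406 ← occupied
  → r_6 = 2.8406
beam 7: φ=135°, α=255°
  dir = (cos 255°, sin 255°) = (-0.2588, -0.9659); from cell (3,3)
  next x-line at t=1.7773, next y-line at t=0.3623; Δt_x=3.8637, Δt_y=1.0353
    y: enter (3,2) at t=0.3623
    y: enter (3,1) at t=1.3976
    x: enter (2,1) at t=1.7773
    y: enter (2,0) at t=2.4329 ← occupied
  → r_7 = 2.4329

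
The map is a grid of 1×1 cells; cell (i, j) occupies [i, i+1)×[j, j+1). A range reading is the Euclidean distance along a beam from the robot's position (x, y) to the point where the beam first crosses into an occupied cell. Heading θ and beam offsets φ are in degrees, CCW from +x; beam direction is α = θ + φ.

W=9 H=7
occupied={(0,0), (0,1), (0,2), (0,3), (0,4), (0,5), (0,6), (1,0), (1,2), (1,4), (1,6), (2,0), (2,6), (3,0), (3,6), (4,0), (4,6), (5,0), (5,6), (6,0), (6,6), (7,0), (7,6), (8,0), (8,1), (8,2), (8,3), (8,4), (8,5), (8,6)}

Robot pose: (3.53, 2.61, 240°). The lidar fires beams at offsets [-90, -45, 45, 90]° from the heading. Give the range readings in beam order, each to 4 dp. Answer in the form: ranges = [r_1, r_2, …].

beam 1: φ=-90°, α=150°
  direction (-0.8660, 0.5000); cell (3,2); t to first gridline: x 0.6120, y 0.7800 (then +1.1547 / +2.0000)
    (2,2) via x @ 0.6120
    (2,3) via y @ 0.7800
    (1,3) via x @ 1.7667
    (1,4) via y @ 2.7800  # hit
  → r_1 = 2.7800
beam 2: φ=-45°, α=195°
  direction (-0.9659, -0.2588); cell (3,2); t to first gridline: x 0.5487, y 2.3569 (then +1.0353 / +3.8637)
    (2,2) via x @ 0.5487
    (1,2) via x @ 1.5840  # hit
  → r_2 = 1.5840
beam 3: φ=45°, α=285°
  direction (0.2588, -0.9659); cell (3,2); t to first gridline: x 1.8159, y 0.6315 (then +3.8637 / +1.0353)
    (3,1) via y @ 0.6315
    (3,0) via y @ 1.6668  # hit
  → r_3 = 1.6668
beam 4: φ=90°, α=330°
  direction (0.8660, -0.5000); cell (3,2); t to first gridline: x 0.5427, y 1.2200 (then +1.1547 / +2.0000)
    (4,2) via x @ 0.5427
    (4,1) via y @ 1.2200
    (5,1) via x @ 1.6974
    (6,1) via x @ 2.8521
    (6,0) via y @ 3.2200  # hit
  → r_4 = 3.2200

ranges = [2.7800, 1.5840, 1.6668, 3.2200]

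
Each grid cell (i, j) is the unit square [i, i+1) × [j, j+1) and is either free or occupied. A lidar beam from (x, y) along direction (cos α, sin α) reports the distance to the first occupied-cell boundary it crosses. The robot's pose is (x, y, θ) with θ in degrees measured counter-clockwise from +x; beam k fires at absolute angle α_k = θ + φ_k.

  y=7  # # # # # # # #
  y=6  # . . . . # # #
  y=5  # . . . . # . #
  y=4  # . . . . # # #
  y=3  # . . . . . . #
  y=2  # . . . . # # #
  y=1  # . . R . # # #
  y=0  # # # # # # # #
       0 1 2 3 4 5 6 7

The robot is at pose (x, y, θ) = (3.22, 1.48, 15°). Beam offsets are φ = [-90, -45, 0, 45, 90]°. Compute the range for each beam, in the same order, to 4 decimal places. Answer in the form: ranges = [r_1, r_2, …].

ranges = [0.4969, 0.9600, 1.8428, 3.5600, 5.7147]

beam 1: φ=-90°, α=285°
  direction (0.2588, -0.9659); cell (3,1); t to first gridline: x 3.0137, y 0.4969 (then +3.8637 / +1.0353)
    (3,0) via y @ 0.4969  # hit
  → r_1 = 0.4969
beam 2: φ=-45°, α=330°
  direction (0.8660, -0.5000); cell (3,1); t to first gridline: x 0.9007, y 0.9600 (then +1.1547 / +2.0000)
    (4,1) via x @ 0.9007
    (4,0) via y @ 0.9600  # hit
  → r_2 = 0.9600
beam 3: φ=0°, α=15°
  direction (0.9659, 0.2588); cell (3,1); t to first gridline: x 0.8075, y 2.0091 (then +1.0353 / +3.8637)
    (4,1) via x @ 0.8075
    (5,1) via x @ 1.8428  # hit
  → r_3 = 1.8428
beam 4: φ=45°, α=60°
  direction (0.5000, 0.8660); cell (3,1); t to first gridline: x 1.5600, y 0.6004 (then +2.0000 / +1.1547)
    (3,2) via y @ 0.6004
    (4,2) via x @ 1.5600
    (4,3) via y @ 1.7551
    (4,4) via y @ 2.9098
    (5,4) via x @ 3.5600  # hit
  → r_4 = 3.5600
beam 5: φ=90°, α=105°
  direction (-0.2588, 0.9659); cell (3,1); t to first gridline: x 0.8500, y 0.5383 (then +3.8637 / +1.0353)
    (3,2) via y @ 0.5383
    (2,2) via x @ 0.8500
    (2,3) via y @ 1.5736
    (2,4) via y @ 2.6089
    (2,5) via y @ 3.6442
    (2,6) via y @ 4.6794
    (1,6) via x @ 4.7137
    (1,7) via y @ 5.7147  # hit
  → r_5 = 5.7147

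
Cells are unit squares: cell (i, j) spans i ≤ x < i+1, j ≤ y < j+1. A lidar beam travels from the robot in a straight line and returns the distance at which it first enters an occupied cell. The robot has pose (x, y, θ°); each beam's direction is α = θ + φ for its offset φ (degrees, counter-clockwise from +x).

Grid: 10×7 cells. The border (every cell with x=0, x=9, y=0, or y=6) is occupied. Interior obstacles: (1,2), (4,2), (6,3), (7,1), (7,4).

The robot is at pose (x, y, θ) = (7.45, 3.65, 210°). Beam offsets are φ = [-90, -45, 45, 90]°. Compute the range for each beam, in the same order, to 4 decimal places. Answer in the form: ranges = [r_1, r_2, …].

beam 1: φ=-90°, α=120°
  d=(-0.5000,0.8660)  start (7,3)  tX=0.9000 tY=0.4041  stride 1/|dx|=2.0000 1/|dy|=1.1547
    cross y-line → (7,4), t=0.4041 (wall)
  → r_1 = 0.4041
beam 2: φ=-45°, α=165°
  d=(-0.9659,0.2588)  start (7,3)  tX=0.4659 tY=1.3523  stride 1/|dx|=1.0353 1/|dy|=3.8637
    cross x-line → (6,3), t=0.4659 (wall)
  → r_2 = 0.4659
beam 3: φ=45°, α=255°
  d=(-0.2588,-0.9659)  start (7,3)  tX=1.7387 tY=0.6729  stride 1/|dx|=3.8637 1/|dy|=1.0353
    cross y-line → (7,2), t=0.6729
    cross y-line → (7,1), t=1.7082 (wall)
  → r_3 = 1.7082
beam 4: φ=90°, α=300°
  d=(0.5000,-0.8660)  start (7,3)  tX=1.1000 tY=0.7506  stride 1/|dx|=2.0000 1/|dy|=1.1547
    cross y-line → (7,2), t=0.7506
    cross x-line → (8,2), t=1.1000
    cross y-line → (8,1), t=1.9053
    cross y-line → (8,0), t=3.0600 (wall)
  → r_4 = 3.0600

ranges = [0.4041, 0.4659, 1.7082, 3.0600]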